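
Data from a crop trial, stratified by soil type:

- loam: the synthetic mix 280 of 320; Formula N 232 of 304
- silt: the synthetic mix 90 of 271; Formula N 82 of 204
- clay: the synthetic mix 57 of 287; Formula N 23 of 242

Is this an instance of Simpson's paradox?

Loam: the synthetic mix 280/320 = 87.5%, Formula N 232/304 = 76.3% → the synthetic mix
Silt: the synthetic mix 90/271 = 33.2%, Formula N 82/204 = 40.2% → Formula N
Clay: the synthetic mix 57/287 = 19.9%, Formula N 23/242 = 9.5% → the synthetic mix
Overall: the synthetic mix 427/878 = 48.6%, Formula N 337/750 = 44.9% → the synthetic mix
Neither sweeps: the synthetic mix wins 2 of 3 groups, Formula N wins 1. The synthetic mix wins overall but not every group — no Simpson reversal.

No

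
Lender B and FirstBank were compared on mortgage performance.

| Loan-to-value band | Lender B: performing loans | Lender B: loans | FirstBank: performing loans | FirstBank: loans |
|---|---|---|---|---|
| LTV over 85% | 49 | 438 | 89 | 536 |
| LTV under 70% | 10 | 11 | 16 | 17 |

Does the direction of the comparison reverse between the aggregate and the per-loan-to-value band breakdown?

No

LTV over 85%: Lender B 49/438 = 11.2%, FirstBank 89/536 = 16.6% → FirstBank
LTV under 70%: Lender B 10/11 = 90.9%, FirstBank 16/17 = 94.1% → FirstBank
Overall: Lender B 59/449 = 13.1%, FirstBank 105/553 = 19.0% → FirstBank
FirstBank wins overall and in every loan-to-value group — no reversal.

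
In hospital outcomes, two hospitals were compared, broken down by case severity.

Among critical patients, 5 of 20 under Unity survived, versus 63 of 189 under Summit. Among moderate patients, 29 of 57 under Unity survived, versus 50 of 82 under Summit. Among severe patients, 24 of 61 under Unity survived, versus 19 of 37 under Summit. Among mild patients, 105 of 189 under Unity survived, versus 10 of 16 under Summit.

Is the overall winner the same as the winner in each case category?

Critical: Unity 5/20 = 25.0%, Summit 63/189 = 33.3% → Summit
Moderate: Unity 29/57 = 50.9%, Summit 50/82 = 61.0% → Summit
Severe: Unity 24/61 = 39.3%, Summit 19/37 = 51.4% → Summit
Mild: Unity 105/189 = 55.6%, Summit 10/16 = 62.5% → Summit
Overall: Unity 163/327 = 49.8%, Summit 142/324 = 43.8% → Unity
Summit wins each case group but Unity wins overall — the comparison reverses. Summit's patients skew toward critical, which has a lower base rate.

No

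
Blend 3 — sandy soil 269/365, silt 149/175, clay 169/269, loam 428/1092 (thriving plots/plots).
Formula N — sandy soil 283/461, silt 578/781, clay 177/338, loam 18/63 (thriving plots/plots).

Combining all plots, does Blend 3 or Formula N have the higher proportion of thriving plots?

Formula N

Sandy soil: Blend 3 269/365 = 73.7%, Formula N 283/461 = 61.4% → Blend 3
Silt: Blend 3 149/175 = 85.1%, Formula N 578/781 = 74.0% → Blend 3
Clay: Blend 3 169/269 = 62.8%, Formula N 177/338 = 52.4% → Blend 3
Loam: Blend 3 428/1092 = 39.2%, Formula N 18/63 = 28.6% → Blend 3
Overall: Blend 3 1015/1901 = 53.4%, Formula N 1056/1643 = 64.3% → Formula N
(Blend 3 wins every soil group but Formula N wins overall — Blend 3's plots skew toward the low-rate loam group.)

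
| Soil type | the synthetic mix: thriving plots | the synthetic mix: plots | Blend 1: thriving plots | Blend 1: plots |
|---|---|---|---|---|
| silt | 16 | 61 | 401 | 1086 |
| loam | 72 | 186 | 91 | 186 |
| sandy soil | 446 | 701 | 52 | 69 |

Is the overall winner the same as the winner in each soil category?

Silt: the synthetic mix 16/61 = 26.2%, Blend 1 401/1086 = 36.9% → Blend 1
Loam: the synthetic mix 72/186 = 38.7%, Blend 1 91/186 = 48.9% → Blend 1
Sandy soil: the synthetic mix 446/701 = 63.6%, Blend 1 52/69 = 75.4% → Blend 1
Overall: the synthetic mix 534/948 = 56.3%, Blend 1 544/1341 = 40.6% → the synthetic mix
Blend 1 wins each soil group but the synthetic mix wins overall — the comparison reverses. Blend 1's plots skew toward silt, which has a lower base rate.

No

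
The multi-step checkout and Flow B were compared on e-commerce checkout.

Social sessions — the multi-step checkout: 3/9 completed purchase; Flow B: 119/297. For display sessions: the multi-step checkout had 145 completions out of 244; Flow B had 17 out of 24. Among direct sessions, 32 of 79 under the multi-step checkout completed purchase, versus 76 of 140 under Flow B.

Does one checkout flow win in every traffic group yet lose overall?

Yes

Social: the multi-step checkout 3/9 = 33.3%, Flow B 119/297 = 40.1% → Flow B
Display: the multi-step checkout 145/244 = 59.4%, Flow B 17/24 = 70.8% → Flow B
Direct: the multi-step checkout 32/79 = 40.5%, Flow B 76/140 = 54.3% → Flow B
Overall: the multi-step checkout 180/332 = 54.2%, Flow B 212/461 = 46.0% → the multi-step checkout
Flow B wins each traffic group but the multi-step checkout wins overall — the comparison reverses. Flow B's sessions skew toward social, which has a lower base rate.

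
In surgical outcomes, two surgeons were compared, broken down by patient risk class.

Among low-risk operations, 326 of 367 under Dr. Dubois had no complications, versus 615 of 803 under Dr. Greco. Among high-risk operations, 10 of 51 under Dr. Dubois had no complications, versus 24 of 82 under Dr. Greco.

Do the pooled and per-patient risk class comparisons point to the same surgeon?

Low-risk: Dr. Dubois 326/367 = 88.8%, Dr. Greco 615/803 = 76.6% → Dr. Dubois
High-risk: Dr. Dubois 10/51 = 19.6%, Dr. Greco 24/82 = 29.3% → Dr. Greco
Overall: Dr. Dubois 336/418 = 80.4%, Dr. Greco 639/885 = 72.2% → Dr. Dubois
Neither sweeps: Dr. Dubois wins 1 of 2 groups, Dr. Greco wins 1. Dr. Dubois wins overall but not every group — no Simpson reversal.

No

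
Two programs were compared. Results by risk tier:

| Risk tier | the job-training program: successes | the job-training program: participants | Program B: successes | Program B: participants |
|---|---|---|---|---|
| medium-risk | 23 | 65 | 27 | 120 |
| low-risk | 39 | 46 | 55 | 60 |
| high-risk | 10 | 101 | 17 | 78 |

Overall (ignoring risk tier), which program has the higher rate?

Medium-risk: the job-training program 23/65 = 35.4%, Program B 27/120 = 22.5% → the job-training program
Low-risk: the job-training program 39/46 = 84.8%, Program B 55/60 = 91.7% → Program B
High-risk: the job-training program 10/101 = 9.9%, Program B 17/78 = 21.8% → Program B
Overall: the job-training program 72/212 = 34.0%, Program B 99/258 = 38.4% → Program B
(Neither sweeps every risk group, but Program B has the higher pooled rate.)

Program B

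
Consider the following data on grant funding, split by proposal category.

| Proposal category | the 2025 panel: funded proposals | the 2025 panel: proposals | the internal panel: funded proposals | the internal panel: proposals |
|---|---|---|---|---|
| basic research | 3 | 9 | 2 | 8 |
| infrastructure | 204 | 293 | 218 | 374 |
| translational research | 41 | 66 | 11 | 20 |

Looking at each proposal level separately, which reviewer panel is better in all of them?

the 2025 panel

Basic research: the 2025 panel 3/9 = 33.3%, the internal panel 2/8 = 25.0% → the 2025 panel
Infrastructure: the 2025 panel 204/293 = 69.6%, the internal panel 218/374 = 58.3% → the 2025 panel
Translational research: the 2025 panel 41/66 = 62.1%, the internal panel 11/20 = 55.0% → the 2025 panel
The 2025 panel has the higher rate in all 3 groups.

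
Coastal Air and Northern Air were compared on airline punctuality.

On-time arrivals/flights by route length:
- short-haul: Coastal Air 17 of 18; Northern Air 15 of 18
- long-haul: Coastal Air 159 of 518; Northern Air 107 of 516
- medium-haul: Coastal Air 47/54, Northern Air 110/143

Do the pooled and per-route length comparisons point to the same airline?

Yes

Short-haul: Coastal Air 17/18 = 94.4%, Northern Air 15/18 = 83.3% → Coastal Air
Long-haul: Coastal Air 159/518 = 30.7%, Northern Air 107/516 = 20.7% → Coastal Air
Medium-haul: Coastal Air 47/54 = 87.0%, Northern Air 110/143 = 76.9% → Coastal Air
Overall: Coastal Air 223/590 = 37.8%, Northern Air 232/677 = 34.3% → Coastal Air
Coastal Air wins overall and in every route group — no reversal.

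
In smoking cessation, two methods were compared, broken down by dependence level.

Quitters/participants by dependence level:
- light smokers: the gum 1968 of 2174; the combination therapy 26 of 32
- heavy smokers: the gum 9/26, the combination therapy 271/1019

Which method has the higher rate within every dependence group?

the gum

Light smokers: the gum 1968/2174 = 90.5%, the combination therapy 26/32 = 81.2% → the gum
Heavy smokers: the gum 9/26 = 34.6%, the combination therapy 271/1019 = 26.6% → the gum
The gum has the higher rate in both groups.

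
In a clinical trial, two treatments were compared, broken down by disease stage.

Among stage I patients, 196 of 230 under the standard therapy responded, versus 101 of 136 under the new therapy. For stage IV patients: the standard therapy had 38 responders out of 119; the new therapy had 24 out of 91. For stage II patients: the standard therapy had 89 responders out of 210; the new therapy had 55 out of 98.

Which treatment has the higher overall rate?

the standard therapy

Stage I: the standard therapy 196/230 = 85.2%, the new therapy 101/136 = 74.3% → the standard therapy
Stage IV: the standard therapy 38/119 = 31.9%, the new therapy 24/91 = 26.4% → the standard therapy
Stage II: the standard therapy 89/210 = 42.4%, the new therapy 55/98 = 56.1% → the new therapy
Overall: the standard therapy 323/559 = 57.8%, the new therapy 180/325 = 55.4% → the standard therapy
(Neither sweeps every disease group, but the standard therapy has the higher pooled rate.)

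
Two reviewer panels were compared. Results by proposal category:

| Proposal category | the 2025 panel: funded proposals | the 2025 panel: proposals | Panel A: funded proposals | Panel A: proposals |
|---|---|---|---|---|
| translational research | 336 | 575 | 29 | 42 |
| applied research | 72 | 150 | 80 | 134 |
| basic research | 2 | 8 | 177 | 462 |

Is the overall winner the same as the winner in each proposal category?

Translational research: the 2025 panel 336/575 = 58.4%, Panel A 29/42 = 69.0% → Panel A
Applied research: the 2025 panel 72/150 = 48.0%, Panel A 80/134 = 59.7% → Panel A
Basic research: the 2025 panel 2/8 = 25.0%, Panel A 177/462 = 38.3% → Panel A
Overall: the 2025 panel 410/733 = 55.9%, Panel A 286/638 = 44.8% → the 2025 panel
Panel A wins each proposal group but the 2025 panel wins overall — the comparison reverses. Panel A's proposals skew toward basic research, which has a lower base rate.

No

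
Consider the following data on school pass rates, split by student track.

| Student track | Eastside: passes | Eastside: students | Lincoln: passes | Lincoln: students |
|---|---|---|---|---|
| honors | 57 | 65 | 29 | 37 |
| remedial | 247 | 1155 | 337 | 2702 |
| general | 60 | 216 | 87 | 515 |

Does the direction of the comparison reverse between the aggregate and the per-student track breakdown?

No

Honors: Eastside 57/65 = 87.7%, Lincoln 29/37 = 78.4% → Eastside
Remedial: Eastside 247/1155 = 21.4%, Lincoln 337/2702 = 12.5% → Eastside
General: Eastside 60/216 = 27.8%, Lincoln 87/515 = 16.9% → Eastside
Overall: Eastside 364/1436 = 25.3%, Lincoln 453/3254 = 13.9% → Eastside
Eastside wins overall and in every student group — no reversal.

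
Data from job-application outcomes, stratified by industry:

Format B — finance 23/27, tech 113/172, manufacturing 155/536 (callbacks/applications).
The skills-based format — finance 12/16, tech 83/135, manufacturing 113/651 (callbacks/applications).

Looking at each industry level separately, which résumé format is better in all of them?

Finance: Format B 23/27 = 85.2%, the skills-based format 12/16 = 75.0% → Format B
Tech: Format B 113/172 = 65.7%, the skills-based format 83/135 = 61.5% → Format B
Manufacturing: Format B 155/536 = 28.9%, the skills-based format 113/651 = 17.4% → Format B
Format B has the higher rate in all 3 groups.

Format B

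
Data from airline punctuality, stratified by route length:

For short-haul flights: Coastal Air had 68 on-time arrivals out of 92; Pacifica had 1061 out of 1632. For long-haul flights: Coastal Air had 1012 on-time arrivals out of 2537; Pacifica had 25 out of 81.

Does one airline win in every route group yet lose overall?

Yes

Short-haul: Coastal Air 68/92 = 73.9%, Pacifica 1061/1632 = 65.0% → Coastal Air
Long-haul: Coastal Air 1012/2537 = 39.9%, Pacifica 25/81 = 30.9% → Coastal Air
Overall: Coastal Air 1080/2629 = 41.1%, Pacifica 1086/1713 = 63.4% → Pacifica
Coastal Air wins each route group but Pacifica wins overall — the comparison reverses. Coastal Air's flights skew toward long-haul, which has a lower base rate.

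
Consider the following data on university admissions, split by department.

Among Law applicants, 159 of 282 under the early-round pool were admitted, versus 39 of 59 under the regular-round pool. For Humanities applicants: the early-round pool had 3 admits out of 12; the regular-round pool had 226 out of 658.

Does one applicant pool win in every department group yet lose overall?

Law: the early-round pool 159/282 = 56.4%, the regular-round pool 39/59 = 66.1% → the regular-round pool
Humanities: the early-round pool 3/12 = 25.0%, the regular-round pool 226/658 = 34.3% → the regular-round pool
Overall: the early-round pool 162/294 = 55.1%, the regular-round pool 265/717 = 37.0% → the early-round pool
The regular-round pool wins each department group but the early-round pool wins overall — the comparison reverses. The regular-round pool's applicants skew toward Humanities, which has a lower base rate.

Yes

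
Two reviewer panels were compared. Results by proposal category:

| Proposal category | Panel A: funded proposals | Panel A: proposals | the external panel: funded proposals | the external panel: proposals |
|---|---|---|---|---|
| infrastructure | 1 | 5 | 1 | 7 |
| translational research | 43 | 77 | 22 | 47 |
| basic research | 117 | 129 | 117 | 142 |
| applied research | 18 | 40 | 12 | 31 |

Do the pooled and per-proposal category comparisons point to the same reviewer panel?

Infrastructure: Panel A 1/5 = 20.0%, the external panel 1/7 = 14.3% → Panel A
Translational research: Panel A 43/77 = 55.8%, the external panel 22/47 = 46.8% → Panel A
Basic research: Panel A 117/129 = 90.7%, the external panel 117/142 = 82.4% → Panel A
Applied research: Panel A 18/40 = 45.0%, the external panel 12/31 = 38.7% → Panel A
Overall: Panel A 179/251 = 71.3%, the external panel 152/227 = 67.0% → Panel A
Panel A wins overall and in every proposal group — no reversal.

Yes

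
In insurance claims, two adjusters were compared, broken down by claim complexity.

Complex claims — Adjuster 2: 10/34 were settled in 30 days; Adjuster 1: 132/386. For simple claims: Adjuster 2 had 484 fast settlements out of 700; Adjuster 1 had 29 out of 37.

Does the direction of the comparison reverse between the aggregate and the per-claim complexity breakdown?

Yes

Complex: Adjuster 2 10/34 = 29.4%, Adjuster 1 132/386 = 34.2% → Adjuster 1
Simple: Adjuster 2 484/700 = 69.1%, Adjuster 1 29/37 = 78.4% → Adjuster 1
Overall: Adjuster 2 494/734 = 67.3%, Adjuster 1 161/423 = 38.1% → Adjuster 2
Adjuster 1 wins each claim group but Adjuster 2 wins overall — the comparison reverses. Adjuster 1's claims skew toward complex, which has a lower base rate.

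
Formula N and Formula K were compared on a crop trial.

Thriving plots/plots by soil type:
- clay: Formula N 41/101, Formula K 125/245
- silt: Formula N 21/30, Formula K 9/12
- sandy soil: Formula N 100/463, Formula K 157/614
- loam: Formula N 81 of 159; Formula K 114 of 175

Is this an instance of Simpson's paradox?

No

Clay: Formula N 41/101 = 40.6%, Formula K 125/245 = 51.0% → Formula K
Silt: Formula N 21/30 = 70.0%, Formula K 9/12 = 75.0% → Formula K
Sandy soil: Formula N 100/463 = 21.6%, Formula K 157/614 = 25.6% → Formula K
Loam: Formula N 81/159 = 50.9%, Formula K 114/175 = 65.1% → Formula K
Overall: Formula N 243/753 = 32.3%, Formula K 405/1046 = 38.7% → Formula K
Formula K wins overall and in every soil group — no reversal.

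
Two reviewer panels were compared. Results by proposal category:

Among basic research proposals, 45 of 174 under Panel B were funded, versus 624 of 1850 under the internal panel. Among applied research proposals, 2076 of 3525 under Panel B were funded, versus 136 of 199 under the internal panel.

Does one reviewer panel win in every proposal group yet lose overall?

Basic research: Panel B 45/174 = 25.9%, the internal panel 624/1850 = 33.7% → the internal panel
Applied research: Panel B 2076/3525 = 58.9%, the internal panel 136/199 = 68.3% → the internal panel
Overall: Panel B 2121/3699 = 57.3%, the internal panel 760/2049 = 37.1% → Panel B
The internal panel wins each proposal group but Panel B wins overall — the comparison reverses. The internal panel's proposals skew toward basic research, which has a lower base rate.

Yes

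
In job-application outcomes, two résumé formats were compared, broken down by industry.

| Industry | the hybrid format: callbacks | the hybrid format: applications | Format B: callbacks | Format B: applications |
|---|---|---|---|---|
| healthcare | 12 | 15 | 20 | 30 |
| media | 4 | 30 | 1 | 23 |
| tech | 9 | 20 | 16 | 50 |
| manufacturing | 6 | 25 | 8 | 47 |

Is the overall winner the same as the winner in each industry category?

Healthcare: the hybrid format 12/15 = 80.0%, Format B 20/30 = 66.7% → the hybrid format
Media: the hybrid format 4/30 = 13.3%, Format B 1/23 = 4.3% → the hybrid format
Tech: the hybrid format 9/20 = 45.0%, Format B 16/50 = 32.0% → the hybrid format
Manufacturing: the hybrid format 6/25 = 24.0%, Format B 8/47 = 17.0% → the hybrid format
Overall: the hybrid format 31/90 = 34.4%, Format B 45/150 = 30.0% → the hybrid format
The hybrid format wins overall and in every industry group — no reversal.

Yes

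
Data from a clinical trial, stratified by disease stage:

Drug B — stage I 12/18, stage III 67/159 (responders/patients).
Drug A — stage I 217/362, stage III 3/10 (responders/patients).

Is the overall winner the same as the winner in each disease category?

Stage I: Drug B 12/18 = 66.7%, Drug A 217/362 = 59.9% → Drug B
Stage III: Drug B 67/159 = 42.1%, Drug A 3/10 = 30.0% → Drug B
Overall: Drug B 79/177 = 44.6%, Drug A 220/372 = 59.1% → Drug A
Drug B wins each disease group but Drug A wins overall — the comparison reverses. Drug B's patients skew toward stage III, which has a lower base rate.

No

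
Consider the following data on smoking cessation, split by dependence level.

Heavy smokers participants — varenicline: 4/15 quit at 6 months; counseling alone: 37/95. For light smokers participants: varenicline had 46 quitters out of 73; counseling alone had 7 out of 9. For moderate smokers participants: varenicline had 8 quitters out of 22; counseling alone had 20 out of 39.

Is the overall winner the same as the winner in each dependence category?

Heavy smokers: varenicline 4/15 = 26.7%, counseling alone 37/95 = 38.9% → counseling alone
Light smokers: varenicline 46/73 = 63.0%, counseling alone 7/9 = 77.8% → counseling alone
Moderate smokers: varenicline 8/22 = 36.4%, counseling alone 20/39 = 51.3% → counseling alone
Overall: varenicline 58/110 = 52.7%, counseling alone 64/143 = 44.8% → varenicline
Counseling alone wins each dependence group but varenicline wins overall — the comparison reverses. Counseling alone's participants skew toward heavy smokers, which has a lower base rate.

No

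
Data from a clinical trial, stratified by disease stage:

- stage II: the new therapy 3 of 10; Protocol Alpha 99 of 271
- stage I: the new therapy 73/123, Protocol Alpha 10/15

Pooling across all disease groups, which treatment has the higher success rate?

the new therapy

Stage II: the new therapy 3/10 = 30.0%, Protocol Alpha 99/271 = 36.5% → Protocol Alpha
Stage I: the new therapy 73/123 = 59.3%, Protocol Alpha 10/15 = 66.7% → Protocol Alpha
Overall: the new therapy 76/133 = 57.1%, Protocol Alpha 109/286 = 38.1% → the new therapy
(Protocol Alpha wins every disease group but the new therapy wins overall — Protocol Alpha's patients skew toward the low-rate stage II group.)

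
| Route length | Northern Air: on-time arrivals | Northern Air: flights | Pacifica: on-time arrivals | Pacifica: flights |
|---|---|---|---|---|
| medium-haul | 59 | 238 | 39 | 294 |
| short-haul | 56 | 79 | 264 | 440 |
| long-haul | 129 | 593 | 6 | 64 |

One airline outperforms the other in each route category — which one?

Northern Air

Medium-haul: Northern Air 59/238 = 24.8%, Pacifica 39/294 = 13.3% → Northern Air
Short-haul: Northern Air 56/79 = 70.9%, Pacifica 264/440 = 60.0% → Northern Air
Long-haul: Northern Air 129/593 = 21.8%, Pacifica 6/64 = 9.4% → Northern Air
Northern Air has the higher rate in all 3 groups.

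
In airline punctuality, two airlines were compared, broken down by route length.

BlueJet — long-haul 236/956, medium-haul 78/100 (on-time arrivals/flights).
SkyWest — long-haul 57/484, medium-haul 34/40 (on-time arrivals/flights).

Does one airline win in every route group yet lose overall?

Long-haul: BlueJet 236/956 = 24.7%, SkyWest 57/484 = 11.8% → BlueJet
Medium-haul: BlueJet 78/100 = 78.0%, SkyWest 34/40 = 85.0% → SkyWest
Overall: BlueJet 314/1056 = 29.7%, SkyWest 91/524 = 17.4% → BlueJet
Neither sweeps: BlueJet wins 1 of 2 groups, SkyWest wins 1. BlueJet wins overall but not every group — no Simpson reversal.

No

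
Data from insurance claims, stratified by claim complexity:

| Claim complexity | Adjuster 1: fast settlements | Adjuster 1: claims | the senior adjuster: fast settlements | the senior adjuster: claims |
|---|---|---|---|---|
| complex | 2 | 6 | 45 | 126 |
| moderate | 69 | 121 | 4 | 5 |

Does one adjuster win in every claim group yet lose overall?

Complex: Adjuster 1 2/6 = 33.3%, the senior adjuster 45/126 = 35.7% → the senior adjuster
Moderate: Adjuster 1 69/121 = 57.0%, the senior adjuster 4/5 = 80.0% → the senior adjuster
Overall: Adjuster 1 71/127 = 55.9%, the senior adjuster 49/131 = 37.4% → Adjuster 1
The senior adjuster wins each claim group but Adjuster 1 wins overall — the comparison reverses. The senior adjuster's claims skew toward complex, which has a lower base rate.

Yes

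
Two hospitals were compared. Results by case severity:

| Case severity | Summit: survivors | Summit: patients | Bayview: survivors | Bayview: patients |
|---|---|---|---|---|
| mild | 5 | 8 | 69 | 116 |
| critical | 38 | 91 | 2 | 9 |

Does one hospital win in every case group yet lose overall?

Yes

Mild: Summit 5/8 = 62.5%, Bayview 69/116 = 59.5% → Summit
Critical: Summit 38/91 = 41.8%, Bayview 2/9 = 22.2% → Summit
Overall: Summit 43/99 = 43.4%, Bayview 71/125 = 56.8% → Bayview
Summit wins each case group but Bayview wins overall — the comparison reverses. Summit's patients skew toward critical, which has a lower base rate.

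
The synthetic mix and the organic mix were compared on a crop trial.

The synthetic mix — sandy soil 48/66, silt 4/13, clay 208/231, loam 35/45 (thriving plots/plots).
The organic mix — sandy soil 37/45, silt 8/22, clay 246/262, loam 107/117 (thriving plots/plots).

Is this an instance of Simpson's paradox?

Sandy soil: the synthetic mix 48/66 = 72.7%, the organic mix 37/45 = 82.2% → the organic mix
Silt: the synthetic mix 4/13 = 30.8%, the organic mix 8/22 = 36.4% → the organic mix
Clay: the synthetic mix 208/231 = 90.0%, the organic mix 246/262 = 93.9% → the organic mix
Loam: the synthetic mix 35/45 = 77.8%, the organic mix 107/117 = 91.5% → the organic mix
Overall: the synthetic mix 295/355 = 83.1%, the organic mix 398/446 = 89.2% → the organic mix
The organic mix wins overall and in every soil group — no reversal.

No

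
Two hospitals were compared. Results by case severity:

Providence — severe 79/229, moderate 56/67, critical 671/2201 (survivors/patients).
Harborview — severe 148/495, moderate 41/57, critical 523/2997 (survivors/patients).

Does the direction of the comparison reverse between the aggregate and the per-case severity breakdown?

No

Severe: Providence 79/229 = 34.5%, Harborview 148/495 = 29.9% → Providence
Moderate: Providence 56/67 = 83.6%, Harborview 41/57 = 71.9% → Providence
Critical: Providence 671/2201 = 30.5%, Harborview 523/2997 = 17.5% → Providence
Overall: Providence 806/2497 = 32.3%, Harborview 712/3549 = 20.1% → Providence
Providence wins overall and in every case group — no reversal.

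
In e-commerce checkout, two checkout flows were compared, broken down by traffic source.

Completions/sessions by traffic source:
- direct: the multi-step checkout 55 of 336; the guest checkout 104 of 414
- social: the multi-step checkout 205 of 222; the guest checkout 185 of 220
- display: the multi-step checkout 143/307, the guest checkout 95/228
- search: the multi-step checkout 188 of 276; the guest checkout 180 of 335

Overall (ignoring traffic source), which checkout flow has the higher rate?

Direct: the multi-step checkout 55/336 = 16.4%, the guest checkout 104/414 = 25.1% → the guest checkout
Social: the multi-step checkout 205/222 = 92.3%, the guest checkout 185/220 = 84.1% → the multi-step checkout
Display: the multi-step checkout 143/307 = 46.6%, the guest checkout 95/228 = 41.7% → the multi-step checkout
Search: the multi-step checkout 188/276 = 68.1%, the guest checkout 180/335 = 53.7% → the multi-step checkout
Overall: the multi-step checkout 591/1141 = 51.8%, the guest checkout 564/1197 = 47.1% → the multi-step checkout
(Neither sweeps every traffic group, but the multi-step checkout has the higher pooled rate.)

the multi-step checkout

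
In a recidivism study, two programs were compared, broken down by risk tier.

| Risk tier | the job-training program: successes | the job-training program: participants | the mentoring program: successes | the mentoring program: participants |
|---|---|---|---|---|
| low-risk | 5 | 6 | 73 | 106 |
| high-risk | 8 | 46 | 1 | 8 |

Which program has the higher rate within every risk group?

the job-training program

Low-risk: the job-training program 5/6 = 83.3%, the mentoring program 73/106 = 68.9% → the job-training program
High-risk: the job-training program 8/46 = 17.4%, the mentoring program 1/8 = 12.5% → the job-training program
The job-training program has the higher rate in both groups.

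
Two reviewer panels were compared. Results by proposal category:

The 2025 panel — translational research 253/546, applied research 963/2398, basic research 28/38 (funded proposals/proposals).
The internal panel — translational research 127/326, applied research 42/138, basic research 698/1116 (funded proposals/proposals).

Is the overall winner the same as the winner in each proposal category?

No

Translational research: the 2025 panel 253/546 = 46.3%, the internal panel 127/326 = 39.0% → the 2025 panel
Applied research: the 2025 panel 963/2398 = 40.2%, the internal panel 42/138 = 30.4% → the 2025 panel
Basic research: the 2025 panel 28/38 = 73.7%, the internal panel 698/1116 = 62.5% → the 2025 panel
Overall: the 2025 panel 1244/2982 = 41.7%, the internal panel 867/1580 = 54.9% → the internal panel
The 2025 panel wins each proposal group but the internal panel wins overall — the comparison reverses. The 2025 panel's proposals skew toward applied research, which has a lower base rate.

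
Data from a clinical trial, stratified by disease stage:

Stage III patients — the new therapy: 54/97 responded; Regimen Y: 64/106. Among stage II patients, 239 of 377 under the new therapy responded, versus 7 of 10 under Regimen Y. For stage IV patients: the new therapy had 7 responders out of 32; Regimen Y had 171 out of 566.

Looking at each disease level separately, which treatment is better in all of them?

Stage III: the new therapy 54/97 = 55.7%, Regimen Y 64/106 = 60.4% → Regimen Y
Stage II: the new therapy 239/377 = 63.4%, Regimen Y 7/10 = 70.0% → Regimen Y
Stage IV: the new therapy 7/32 = 21.9%, Regimen Y 171/566 = 30.2% → Regimen Y
Regimen Y has the higher rate in all 3 groups.

Regimen Y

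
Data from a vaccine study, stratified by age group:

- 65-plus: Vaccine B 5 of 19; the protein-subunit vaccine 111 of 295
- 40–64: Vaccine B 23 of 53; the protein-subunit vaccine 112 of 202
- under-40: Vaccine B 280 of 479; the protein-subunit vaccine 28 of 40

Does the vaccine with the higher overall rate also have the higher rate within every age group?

65-plus: Vaccine B 5/19 = 26.3%, the protein-subunit vaccine 111/295 = 37.6% → the protein-subunit vaccine
40–64: Vaccine B 23/53 = 43.4%, the protein-subunit vaccine 112/202 = 55.4% → the protein-subunit vaccine
Under-40: Vaccine B 280/479 = 58.5%, the protein-subunit vaccine 28/40 = 70.0% → the protein-subunit vaccine
Overall: Vaccine B 308/551 = 55.9%, the protein-subunit vaccine 251/537 = 46.7% → Vaccine B
The protein-subunit vaccine wins each age group but Vaccine B wins overall — the comparison reverses. The protein-subunit vaccine's recipients skew toward 65-plus, which has a lower base rate.

No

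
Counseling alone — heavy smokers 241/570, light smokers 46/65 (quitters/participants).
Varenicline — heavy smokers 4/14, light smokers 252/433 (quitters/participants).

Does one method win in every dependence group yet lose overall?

Yes

Heavy smokers: counseling alone 241/570 = 42.3%, varenicline 4/14 = 28.6% → counseling alone
Light smokers: counseling alone 46/65 = 70.8%, varenicline 252/433 = 58.2% → counseling alone
Overall: counseling alone 287/635 = 45.2%, varenicline 256/447 = 57.3% → varenicline
Counseling alone wins each dependence group but varenicline wins overall — the comparison reverses. Counseling alone's participants skew toward heavy smokers, which has a lower base rate.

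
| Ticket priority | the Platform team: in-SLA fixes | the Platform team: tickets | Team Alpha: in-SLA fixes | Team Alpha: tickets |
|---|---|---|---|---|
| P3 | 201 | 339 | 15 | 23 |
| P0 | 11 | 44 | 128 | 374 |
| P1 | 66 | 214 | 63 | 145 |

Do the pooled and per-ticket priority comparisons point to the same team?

No

P3: the Platform team 201/339 = 59.3%, Team Alpha 15/23 = 65.2% → Team Alpha
P0: the Platform team 11/44 = 25.0%, Team Alpha 128/374 = 34.2% → Team Alpha
P1: the Platform team 66/214 = 30.8%, Team Alpha 63/145 = 43.4% → Team Alpha
Overall: the Platform team 278/597 = 46.6%, Team Alpha 206/542 = 38.0% → the Platform team
Team Alpha wins each ticket group but the Platform team wins overall — the comparison reverses. Team Alpha's tickets skew toward P0, which has a lower base rate.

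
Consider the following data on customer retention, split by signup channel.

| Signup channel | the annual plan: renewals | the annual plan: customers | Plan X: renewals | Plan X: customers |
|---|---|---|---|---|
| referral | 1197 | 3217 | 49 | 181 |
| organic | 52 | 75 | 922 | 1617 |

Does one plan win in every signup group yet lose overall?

Referral: the annual plan 1197/3217 = 37.2%, Plan X 49/181 = 27.1% → the annual plan
Organic: the annual plan 52/75 = 69.3%, Plan X 922/1617 = 57.0% → the annual plan
Overall: the annual plan 1249/3292 = 37.9%, Plan X 971/1798 = 54.0% → Plan X
The annual plan wins each signup group but Plan X wins overall — the comparison reverses. The annual plan's customers skew toward referral, which has a lower base rate.

Yes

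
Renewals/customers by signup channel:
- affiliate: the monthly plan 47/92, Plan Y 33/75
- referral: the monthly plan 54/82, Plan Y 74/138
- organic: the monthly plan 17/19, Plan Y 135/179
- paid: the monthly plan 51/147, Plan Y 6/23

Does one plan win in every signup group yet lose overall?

Affiliate: the monthly plan 47/92 = 51.1%, Plan Y 33/75 = 44.0% → the monthly plan
Referral: the monthly plan 54/82 = 65.9%, Plan Y 74/138 = 53.6% → the monthly plan
Organic: the monthly plan 17/19 = 89.5%, Plan Y 135/179 = 75.4% → the monthly plan
Paid: the monthly plan 51/147 = 34.7%, Plan Y 6/23 = 26.1% → the monthly plan
Overall: the monthly plan 169/340 = 49.7%, Plan Y 248/415 = 59.8% → Plan Y
The monthly plan wins each signup group but Plan Y wins overall — the comparison reverses. The monthly plan's customers skew toward paid, which has a lower base rate.

Yes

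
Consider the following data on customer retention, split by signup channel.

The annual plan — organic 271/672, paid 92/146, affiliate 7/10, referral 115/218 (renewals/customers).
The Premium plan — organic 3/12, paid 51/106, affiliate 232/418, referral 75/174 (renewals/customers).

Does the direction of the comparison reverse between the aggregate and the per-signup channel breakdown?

Organic: the annual plan 271/672 = 40.3%, the Premium plan 3/12 = 25.0% → the annual plan
Paid: the annual plan 92/146 = 63.0%, the Premium plan 51/106 = 48.1% → the annual plan
Affiliate: the annual plan 7/10 = 70.0%, the Premium plan 232/418 = 55.5% → the annual plan
Referral: the annual plan 115/218 = 52.8%, the Premium plan 75/174 = 43.1% → the annual plan
Overall: the annual plan 485/1046 = 46.4%, the Premium plan 361/710 = 50.8% → the Premium plan
The annual plan wins each signup group but the Premium plan wins overall — the comparison reverses. The annual plan's customers skew toward organic, which has a lower base rate.

Yes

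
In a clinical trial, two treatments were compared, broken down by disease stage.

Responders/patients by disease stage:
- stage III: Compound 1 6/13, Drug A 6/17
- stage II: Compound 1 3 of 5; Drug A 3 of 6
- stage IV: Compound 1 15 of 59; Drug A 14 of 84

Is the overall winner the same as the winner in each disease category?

Yes

Stage III: Compound 1 6/13 = 46.2%, Drug A 6/17 = 35.3% → Compound 1
Stage II: Compound 1 3/5 = 60.0%, Drug A 3/6 = 50.0% → Compound 1
Stage IV: Compound 1 15/59 = 25.4%, Drug A 14/84 = 16.7% → Compound 1
Overall: Compound 1 24/77 = 31.2%, Drug A 23/107 = 21.5% → Compound 1
Compound 1 wins overall and in every disease group — no reversal.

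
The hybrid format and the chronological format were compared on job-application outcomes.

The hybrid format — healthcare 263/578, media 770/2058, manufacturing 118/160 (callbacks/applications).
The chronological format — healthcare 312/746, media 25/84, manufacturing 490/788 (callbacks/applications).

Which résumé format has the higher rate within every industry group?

Healthcare: the hybrid format 263/578 = 45.5%, the chronological format 312/746 = 41.8% → the hybrid format
Media: the hybrid format 770/2058 = 37.4%, the chronological format 25/84 = 29.8% → the hybrid format
Manufacturing: the hybrid format 118/160 = 73.8%, the chronological format 490/788 = 62.2% → the hybrid format
The hybrid format has the higher rate in all 3 groups.

the hybrid format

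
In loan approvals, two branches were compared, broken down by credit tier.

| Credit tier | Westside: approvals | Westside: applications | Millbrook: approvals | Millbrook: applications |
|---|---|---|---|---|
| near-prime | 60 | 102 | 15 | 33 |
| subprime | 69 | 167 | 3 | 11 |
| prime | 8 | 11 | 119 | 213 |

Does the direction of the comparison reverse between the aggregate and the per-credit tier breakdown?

Near-prime: Westside 60/102 = 58.8%, Millbrook 15/33 = 45.5% → Westside
Subprime: Westside 69/167 = 41.3%, Millbrook 3/11 = 27.3% → Westside
Prime: Westside 8/11 = 72.7%, Millbrook 119/213 = 55.9% → Westside
Overall: Westside 137/280 = 48.9%, Millbrook 137/257 = 53.3% → Millbrook
Westside wins each credit group but Millbrook wins overall — the comparison reverses. Westside's applications skew toward subprime, which has a lower base rate.

Yes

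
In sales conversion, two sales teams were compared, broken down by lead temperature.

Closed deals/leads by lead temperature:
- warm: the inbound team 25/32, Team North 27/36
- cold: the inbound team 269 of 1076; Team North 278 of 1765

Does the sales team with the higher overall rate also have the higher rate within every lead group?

Yes

Warm: the inbound team 25/32 = 78.1%, Team North 27/36 = 75.0% → the inbound team
Cold: the inbound team 269/1076 = 25.0%, Team North 278/1765 = 15.8% → the inbound team
Overall: the inbound team 294/1108 = 26.5%, Team North 305/1801 = 16.9% → the inbound team
The inbound team wins overall and in every lead group — no reversal.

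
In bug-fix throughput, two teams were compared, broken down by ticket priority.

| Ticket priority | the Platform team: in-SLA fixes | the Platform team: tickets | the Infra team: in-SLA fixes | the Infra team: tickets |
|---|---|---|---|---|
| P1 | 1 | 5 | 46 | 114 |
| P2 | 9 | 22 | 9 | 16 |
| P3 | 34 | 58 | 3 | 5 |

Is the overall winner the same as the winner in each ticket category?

No

P1: the Platform team 1/5 = 20.0%, the Infra team 46/114 = 40.4% → the Infra team
P2: the Platform team 9/22 = 40.9%, the Infra team 9/16 = 56.2% → the Infra team
P3: the Platform team 34/58 = 58.6%, the Infra team 3/5 = 60.0% → the Infra team
Overall: the Platform team 44/85 = 51.8%, the Infra team 58/135 = 43.0% → the Platform team
The Infra team wins each ticket group but the Platform team wins overall — the comparison reverses. The Infra team's tickets skew toward P1, which has a lower base rate.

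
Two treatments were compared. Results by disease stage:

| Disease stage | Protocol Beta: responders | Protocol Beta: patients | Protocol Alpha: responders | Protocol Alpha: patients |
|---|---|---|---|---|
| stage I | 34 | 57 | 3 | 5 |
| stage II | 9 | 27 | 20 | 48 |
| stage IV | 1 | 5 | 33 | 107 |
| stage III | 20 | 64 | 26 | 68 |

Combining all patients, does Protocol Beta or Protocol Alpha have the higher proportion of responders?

Protocol Beta

Stage I: Protocol Beta 34/57 = 59.6%, Protocol Alpha 3/5 = 60.0% → Protocol Alpha
Stage II: Protocol Beta 9/27 = 33.3%, Protocol Alpha 20/48 = 41.7% → Protocol Alpha
Stage IV: Protocol Beta 1/5 = 20.0%, Protocol Alpha 33/107 = 30.8% → Protocol Alpha
Stage III: Protocol Beta 20/64 = 31.2%, Protocol Alpha 26/68 = 38.2% → Protocol Alpha
Overall: Protocol Beta 64/153 = 41.8%, Protocol Alpha 82/228 = 36.0% → Protocol Beta
(Protocol Alpha wins every disease group but Protocol Beta wins overall — Protocol Alpha's patients skew toward the low-rate stage IV group.)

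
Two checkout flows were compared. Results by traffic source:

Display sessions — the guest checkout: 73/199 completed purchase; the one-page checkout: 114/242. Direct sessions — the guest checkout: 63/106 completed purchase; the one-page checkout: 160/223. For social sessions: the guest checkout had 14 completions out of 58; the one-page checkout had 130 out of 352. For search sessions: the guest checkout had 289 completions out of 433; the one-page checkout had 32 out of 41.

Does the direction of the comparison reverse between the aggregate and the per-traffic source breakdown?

Display: the guest checkout 73/199 = 36.7%, the one-page checkout 114/242 = 47.1% → the one-page checkout
Direct: the guest checkout 63/106 = 59.4%, the one-page checkout 160/223 = 71.7% → the one-page checkout
Social: the guest checkout 14/58 = 24.1%, the one-page checkout 130/352 = 36.9% → the one-page checkout
Search: the guest checkout 289/433 = 66.7%, the one-page checkout 32/41 = 78.0% → the one-page checkout
Overall: the guest checkout 439/796 = 55.2%, the one-page checkout 436/858 = 50.8% → the guest checkout
The one-page checkout wins each traffic group but the guest checkout wins overall — the comparison reverses. The one-page checkout's sessions skew toward social, which has a lower base rate.

Yes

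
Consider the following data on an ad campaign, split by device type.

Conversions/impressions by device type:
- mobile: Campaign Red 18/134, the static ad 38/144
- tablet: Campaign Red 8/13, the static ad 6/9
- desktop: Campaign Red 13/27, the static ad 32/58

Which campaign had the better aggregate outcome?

the static ad

Mobile: Campaign Red 18/134 = 13.4%, the static ad 38/144 = 26.4% → the static ad
Tablet: Campaign Red 8/13 = 61.5%, the static ad 6/9 = 66.7% → the static ad
Desktop: Campaign Red 13/27 = 48.1%, the static ad 32/58 = 55.2% → the static ad
Overall: Campaign Red 39/174 = 22.4%, the static ad 76/211 = 36.0% → the static ad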